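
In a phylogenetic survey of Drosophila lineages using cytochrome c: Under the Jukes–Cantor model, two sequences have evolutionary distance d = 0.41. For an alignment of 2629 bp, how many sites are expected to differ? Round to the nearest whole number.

830

Invert JC69: p = (3/4)(1 − e^(−4d/3)) = 0.75 × (1 − e^(-0.546667)) = 0.75 × (1 − 0.578876) = 0.315843.
Expected differing sites = pL ≈ 0.315843 × 2629 = 830.351247 ≈ 830.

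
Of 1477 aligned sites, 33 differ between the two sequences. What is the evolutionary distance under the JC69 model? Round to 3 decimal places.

p = 33/1477 ≈ 0.022343.
d = −(3/4) ln(1 − 4p/3) = −0.75 ln(1 − 0.029791) = −0.75 ln(0.970209)
  = −0.75 × (-0.030244) = 0.022683 substitutions/site.

0.023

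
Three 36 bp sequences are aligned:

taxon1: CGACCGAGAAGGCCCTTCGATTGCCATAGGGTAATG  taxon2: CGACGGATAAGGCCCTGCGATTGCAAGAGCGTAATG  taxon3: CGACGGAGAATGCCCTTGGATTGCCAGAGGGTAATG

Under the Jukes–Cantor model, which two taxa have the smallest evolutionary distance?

taxon1 and taxon3

taxon1–taxon2: 6/36 differ, p = 0.167, d = 0.188.
taxon1–taxon3: 4/36 differ, p = 0.111, d = 0.120.
taxon2–taxon3: 6/36 differ, p = 0.167, d = 0.188.
The smallest distance is between taxon1 and taxon3.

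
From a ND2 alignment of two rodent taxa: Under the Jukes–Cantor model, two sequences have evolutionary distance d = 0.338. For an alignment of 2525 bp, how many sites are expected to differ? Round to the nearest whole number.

Invert JC69: p = (3/4)(1 − e^(−4d/3)) = 0.75 × (1 − e^(-0.450667)) = 0.75 × (1 − 0.637203) = 0.272098.
Expected differing sites = pL ≈ 0.272098 × 2525 = 687.04745 ≈ 687.

687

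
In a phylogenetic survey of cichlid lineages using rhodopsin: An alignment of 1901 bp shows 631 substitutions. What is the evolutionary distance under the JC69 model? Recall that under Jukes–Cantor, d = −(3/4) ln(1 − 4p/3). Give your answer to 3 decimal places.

0.438

p = 631/1901 ≈ 0.331931.
d = −(3/4) ln(1 − 4p/3) = −0.75 ln(1 − 0.442575) = −0.75 ln(0.557425)
  = −0.75 × (-0.584427) = 0.438320 substitutions/site.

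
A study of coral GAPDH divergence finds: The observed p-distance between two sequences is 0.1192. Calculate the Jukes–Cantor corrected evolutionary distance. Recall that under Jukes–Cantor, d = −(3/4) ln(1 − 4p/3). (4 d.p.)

d = −(3/4) ln(1 − 4p/3) = −0.75 ln(1 − 0.158933) = −0.75 ln(0.841067)
  = −0.75 × (-0.173084) = 0.129813 substitutions/site.

0.1298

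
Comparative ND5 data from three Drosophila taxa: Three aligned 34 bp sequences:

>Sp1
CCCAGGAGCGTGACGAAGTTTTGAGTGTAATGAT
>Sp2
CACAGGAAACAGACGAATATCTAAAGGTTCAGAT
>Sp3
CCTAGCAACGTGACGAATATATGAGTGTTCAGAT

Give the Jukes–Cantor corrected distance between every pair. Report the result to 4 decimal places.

d(Sp1,Sp2) = 0.5972, d(Sp1,Sp3) = 0.3265, d(Sp2,Sp3) = 0.3734

Sp1–Sp2: 14/34 sites differ → p ≈ 0.411765, d = −0.75 ln(1 − 0.54902) = 0.597249 ≈ 0.5972.
Sp1–Sp3: 9/34 sites differ → p ≈ 0.264706, d = −0.75 ln(1 − 0.352941) = 0.326488 ≈ 0.3265.
Sp2–Sp3: 10/34 sites differ → p ≈ 0.294118, d = −0.75 ln(1 − 0.392157) = 0.373379 ≈ 0.3734.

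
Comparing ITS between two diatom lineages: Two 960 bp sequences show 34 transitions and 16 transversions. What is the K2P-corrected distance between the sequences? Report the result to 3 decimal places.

0.054

P = 34/960 ≈ 0.035417 and Q = 16/960 ≈ 0.016667.
Under the Kimura two-parameter model, d = −½ ln(1 − 2P − Q) − ¼ ln(1 − 2Q).
1 − 2P − Q = 0.912499, giving −½ ln(0.912499) = 0.045784.
1 − 2Q = 0.966666, giving −¼ ln(0.966666) = 0.008476.
d = 0.045784 + 0.008476 = 0.054260.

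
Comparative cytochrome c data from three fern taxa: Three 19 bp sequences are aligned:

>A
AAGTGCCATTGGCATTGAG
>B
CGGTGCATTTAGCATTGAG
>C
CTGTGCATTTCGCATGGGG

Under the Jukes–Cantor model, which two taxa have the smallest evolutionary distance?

A–B: 5/19 differ, p = 0.263, d = 0.324.
A–C: 7/19 differ, p = 0.368, d = 0.507.
B–C: 4/19 differ, p = 0.211, d = 0.247.
The smallest distance is between B and C.

B and C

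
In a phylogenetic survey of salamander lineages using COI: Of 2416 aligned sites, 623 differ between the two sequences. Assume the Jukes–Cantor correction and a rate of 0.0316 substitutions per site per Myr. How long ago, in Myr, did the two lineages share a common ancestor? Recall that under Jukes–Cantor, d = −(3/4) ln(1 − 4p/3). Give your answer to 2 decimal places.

5.00

p = 623/2416 ≈ 0.257864.
d = −(3/4) ln(1 − 4p/3) = −0.75 ln(1 − 0.343819) = −0.75 ln(0.656181)
  = −0.75 × (-0.421319) = 0.315989 substitutions/site.
Under a molecular clock d = 2μt, so t = d/(2μ) = 0.315989 / (2 × 0.0316) = 5.00 Myr.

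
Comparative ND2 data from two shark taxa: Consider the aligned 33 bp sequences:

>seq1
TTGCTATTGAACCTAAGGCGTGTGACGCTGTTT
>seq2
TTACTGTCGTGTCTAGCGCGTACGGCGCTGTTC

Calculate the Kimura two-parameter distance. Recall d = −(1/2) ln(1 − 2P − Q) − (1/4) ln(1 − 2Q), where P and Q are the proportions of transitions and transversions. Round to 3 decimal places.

Of 33 sites, 10 differences are transitions and 2 are transversions, so P = 10/33 ≈ 0.30303 and Q = 2/33 ≈ 0.060606.
Under the Kimura two-parameter model, d = −½ ln(1 − 2P − Q) − ¼ ln(1 − 2Q).
1 − 2P − Q = 0.333334, giving −½ ln(0.333334) = 0.549305.
1 − 2Q = 0.878788, giving −¼ ln(0.878788) = 0.032303.
d = 0.549305 + 0.032303 = 0.581608.

0.582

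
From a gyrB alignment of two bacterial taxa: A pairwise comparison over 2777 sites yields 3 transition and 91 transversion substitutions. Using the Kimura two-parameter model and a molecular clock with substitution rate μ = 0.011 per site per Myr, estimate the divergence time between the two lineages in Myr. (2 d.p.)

1.58

P = 3/2777 ≈ 0.00108 and Q = 91/2777 ≈ 0.032769.
Under the Kimura two-parameter model, d = −½ ln(1 − 2P − Q) − ¼ ln(1 − 2Q).
1 − 2P − Q = 0.965071, giving −½ ln(0.965071) = 0.017777.
1 − 2Q = 0.934462, giving −¼ ln(0.934462) = 0.016946.
d = 0.017777 + 0.016946 = 0.034723.
Under a molecular clock d = 2μt, so t = d/(2μ) = 0.034723 / (2 × 0.011) = 1.58 Myr.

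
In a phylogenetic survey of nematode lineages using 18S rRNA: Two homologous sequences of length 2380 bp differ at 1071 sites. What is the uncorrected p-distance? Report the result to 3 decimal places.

p = 1071/2380 = 0.450.

0.450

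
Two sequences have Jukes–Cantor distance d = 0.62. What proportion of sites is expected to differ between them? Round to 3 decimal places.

p = (3/4)(1 − e^(−4d/3)) = 0.75 × (1 − e^(-0.826667)) = 0.75 × (1 − 0.437505) = 0.421871.

0.422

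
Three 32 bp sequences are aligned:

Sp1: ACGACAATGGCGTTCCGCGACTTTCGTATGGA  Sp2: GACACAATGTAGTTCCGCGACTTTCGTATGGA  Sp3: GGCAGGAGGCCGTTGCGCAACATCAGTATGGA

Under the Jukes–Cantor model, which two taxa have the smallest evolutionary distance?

Sp1 and Sp2

Sp1–Sp2: 5/32 differ, p = 0.156, d = 0.175.
Sp1–Sp3: 12/32 differ, p = 0.375, d = 0.520.
Sp2–Sp3: 11/32 differ, p = 0.344, d = 0.460.
The smallest distance is between Sp1 and Sp2.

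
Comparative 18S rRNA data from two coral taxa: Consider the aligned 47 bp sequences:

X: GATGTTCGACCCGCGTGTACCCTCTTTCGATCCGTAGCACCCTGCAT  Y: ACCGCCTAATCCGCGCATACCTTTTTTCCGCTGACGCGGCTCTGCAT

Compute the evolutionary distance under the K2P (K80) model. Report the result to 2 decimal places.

1.29

Of 47 sites, 19 differences are transitions and 5 are transversions, so P = 19/47 ≈ 0.404255 and Q = 5/47 ≈ 0.106383.
Under the Kimura two-parameter model, d = −½ ln(1 − 2P − Q) − ¼ ln(1 − 2Q).
1 − 2P − Q = 0.085107, giving −½ ln(0.085107) = 1.231923.
1 − 2Q = 0.787234, giving −¼ ln(0.787234) = 0.059807.
d = 1.231923 + 0.059807 = 1.291730.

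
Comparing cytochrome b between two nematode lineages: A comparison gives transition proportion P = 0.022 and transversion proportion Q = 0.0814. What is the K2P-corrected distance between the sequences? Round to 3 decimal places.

0.111

Under the Kimura two-parameter model, d = −½ ln(1 − 2P − Q) − ¼ ln(1 − 2Q).
1 − 2P − Q = 0.8746, giving −½ ln(0.8746) = 0.066994.
1 − 2Q = 0.8372, giving −¼ ln(0.8372) = 0.044423.
d = 0.066994 + 0.044423 = 0.111417.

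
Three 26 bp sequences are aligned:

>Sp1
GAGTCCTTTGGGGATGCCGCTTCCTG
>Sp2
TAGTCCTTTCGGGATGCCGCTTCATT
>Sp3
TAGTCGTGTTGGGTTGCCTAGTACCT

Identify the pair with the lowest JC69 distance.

Sp1–Sp2: 4/26 differ, p = 0.154, d = 0.172.
Sp1–Sp3: 11/26 differ, p = 0.423, d = 0.623.
Sp2–Sp3: 10/26 differ, p = 0.385, d = 0.539.
The smallest distance is between Sp1 and Sp2.

Sp1 and Sp2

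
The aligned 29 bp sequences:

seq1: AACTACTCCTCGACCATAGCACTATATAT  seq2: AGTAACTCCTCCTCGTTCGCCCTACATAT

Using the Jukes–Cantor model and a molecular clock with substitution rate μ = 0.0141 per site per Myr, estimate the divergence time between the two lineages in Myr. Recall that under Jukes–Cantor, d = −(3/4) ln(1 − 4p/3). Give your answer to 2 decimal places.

16.38

The sequences differ at 10 of 29 sites (2, 3, 4, 12, 13, 15, 16, 18, 21, 25), so p = 10/29 ≈ 0.344828.
d = −(3/4) ln(1 − 4p/3) = −0.75 ln(1 − 0.459771) = −0.75 ln(0.540229)
  = −0.75 × (-0.615762) = 0.461822 substitutions/site.
Under a molecular clock d = 2μt, so t = d/(2μ) = 0.461822 / (2 × 0.0141) = 16.38 Myr.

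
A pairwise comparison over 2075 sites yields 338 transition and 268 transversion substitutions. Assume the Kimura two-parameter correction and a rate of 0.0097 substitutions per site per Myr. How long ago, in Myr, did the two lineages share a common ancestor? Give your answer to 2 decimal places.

19.49

P = 338/2075 ≈ 0.162892 and Q = 268/2075 ≈ 0.129157.
Under the Kimura two-parameter model, d = −½ ln(1 − 2P − Q) − ¼ ln(1 − 2Q).
1 − 2P − Q = 0.545059, giving −½ ln(0.545059) = 0.303431.
1 − 2Q = 0.741686, giving −¼ ln(0.741686) = 0.074707.
d = 0.303431 + 0.074707 = 0.378138.
Under a molecular clock d = 2μt, so t = d/(2μ) = 0.378138 / (2 × 0.0097) = 19.49 Myr.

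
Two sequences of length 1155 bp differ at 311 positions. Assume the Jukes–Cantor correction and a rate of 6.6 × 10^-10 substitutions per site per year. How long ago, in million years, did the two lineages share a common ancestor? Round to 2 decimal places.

p = 311/1155 ≈ 0.269264.
d = −(3/4) ln(1 − 4p/3) = −0.75 ln(1 − 0.359019) = −0.75 ln(0.640981)
  = −0.75 × (-0.444755) = 0.333566 substitutions/site.
Under a molecular clock d = 2μt, so t = d/(2μ) = 0.333566 / (2 × 6.6 × 10^-10) = 252.70 million years.

252.70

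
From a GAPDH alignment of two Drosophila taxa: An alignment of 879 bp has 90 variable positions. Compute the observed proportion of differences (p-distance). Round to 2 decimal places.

p = 90/879 = 0.102389… ≈ 0.10 (to 2 d.p.).

0.10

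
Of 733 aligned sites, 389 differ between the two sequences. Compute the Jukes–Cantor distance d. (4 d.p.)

0.9222

p = 389/733 ≈ 0.530696.
d = −(3/4) ln(1 − 4p/3) = −0.75 ln(1 − 0.707595) = −0.75 ln(0.292405)
  = −0.75 × (-1.229615) = 0.922211 substitutions/site.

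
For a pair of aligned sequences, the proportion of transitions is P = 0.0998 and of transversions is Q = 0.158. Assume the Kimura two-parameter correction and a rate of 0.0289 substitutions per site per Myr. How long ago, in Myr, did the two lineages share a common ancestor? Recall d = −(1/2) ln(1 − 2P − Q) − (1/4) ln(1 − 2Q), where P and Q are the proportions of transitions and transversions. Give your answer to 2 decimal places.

5.47

Under the Kimura two-parameter model, d = −½ ln(1 − 2P − Q) − ¼ ln(1 − 2Q).
1 − 2P − Q = 0.6424, giving −½ ln(0.6424) = 0.221272.
1 − 2Q = 0.684, giving −¼ ln(0.684) = 0.094949.
d = 0.221272 + 0.094949 = 0.316221.
Under a molecular clock d = 2μt, so t = d/(2μ) = 0.316221 / (2 × 0.0289) = 5.47 Myr.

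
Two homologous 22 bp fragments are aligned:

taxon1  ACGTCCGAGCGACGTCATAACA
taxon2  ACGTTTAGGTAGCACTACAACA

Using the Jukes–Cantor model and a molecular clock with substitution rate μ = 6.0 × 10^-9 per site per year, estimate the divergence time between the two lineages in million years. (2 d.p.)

68.66

The sequences differ at 11 of 22 sites, so p = 11/22 = 0.5.
d = −(3/4) ln(1 − 4p/3) = −0.75 ln(1 − 0.666667) = −0.75 ln(0.333333)
  = −0.75 × (-1.098613) = 0.823960 substitutions/site.
Under a molecular clock d = 2μt, so t = d/(2μ) = 0.823960 / (2 × 6.0 × 10^-9) = 68.66 million years.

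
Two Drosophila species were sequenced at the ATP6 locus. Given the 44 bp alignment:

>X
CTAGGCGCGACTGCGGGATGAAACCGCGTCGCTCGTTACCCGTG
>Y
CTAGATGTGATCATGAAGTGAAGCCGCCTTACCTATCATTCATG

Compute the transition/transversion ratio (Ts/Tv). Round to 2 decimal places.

20.00

Transitions are A↔G and C↔T; transversions are all other mismatches.
Transitions: 20. Transversions: 1.
R = 20/1 = 20.00.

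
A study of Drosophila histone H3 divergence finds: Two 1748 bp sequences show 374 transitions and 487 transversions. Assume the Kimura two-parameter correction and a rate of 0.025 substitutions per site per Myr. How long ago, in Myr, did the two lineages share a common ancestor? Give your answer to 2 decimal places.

16.33

P = 374/1748 ≈ 0.213959 and Q = 487/1748 ≈ 0.278604.
Under the Kimura two-parameter model, d = −½ ln(1 − 2P − Q) − ¼ ln(1 − 2Q).
1 − 2P − Q = 0.293478, giving −½ ln(0.293478) = 0.612976.
1 − 2Q = 0.442792, giving −¼ ln(0.442792) = 0.203664.
d = 0.612976 + 0.203664 = 0.816640.
Under a molecular clock d = 2μt, so t = d/(2μ) = 0.816640 / (2 × 0.025) = 16.33 Myr.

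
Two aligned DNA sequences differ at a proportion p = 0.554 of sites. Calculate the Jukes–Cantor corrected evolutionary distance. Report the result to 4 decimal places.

1.0065

d = −(3/4) ln(1 − 4p/3) = −0.75 ln(1 − 0.738667) = −0.75 ln(0.261333)
  = −0.75 × (-1.341960) = 1.006470 substitutions/site.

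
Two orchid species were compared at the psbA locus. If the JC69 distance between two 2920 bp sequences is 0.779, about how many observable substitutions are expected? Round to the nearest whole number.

Invert JC69: p = (3/4)(1 − e^(−4d/3)) = 0.75 × (1 − e^(-1.038667)) = 0.75 × (1 − 0.353926) = 0.484556.
Expected differing sites = pL ≈ 0.484556 × 2920 = 1414.90352 ≈ 1415.

1415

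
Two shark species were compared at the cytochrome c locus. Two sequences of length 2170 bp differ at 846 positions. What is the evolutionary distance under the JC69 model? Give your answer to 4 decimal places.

p = 846/2170 ≈ 0.389862.
d = −(3/4) ln(1 − 4p/3) = −0.75 ln(1 − 0.519816) = −0.75 ln(0.480184)
  = −0.75 × (-0.733586) = 0.550190 substitutions/site.

0.5502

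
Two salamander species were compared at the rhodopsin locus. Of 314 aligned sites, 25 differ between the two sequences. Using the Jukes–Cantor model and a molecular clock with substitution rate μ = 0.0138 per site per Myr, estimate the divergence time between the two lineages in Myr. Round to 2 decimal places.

3.05

p = 25/314 ≈ 0.079618.
d = −(3/4) ln(1 − 4p/3) = −0.75 ln(1 − 0.106157) = −0.75 ln(0.893843)
  = −0.75 × (-0.112225) = 0.084169 substitutions/site.
Under a molecular clock d = 2μt, so t = d/(2μ) = 0.084169 / (2 × 0.0138) = 3.05 Myr.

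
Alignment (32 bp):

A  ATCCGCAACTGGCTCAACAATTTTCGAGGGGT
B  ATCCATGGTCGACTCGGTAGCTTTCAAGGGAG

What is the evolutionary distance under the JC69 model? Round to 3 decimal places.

0.736

The sequences differ at 15 of 32 sites, so p = 15/32 = 0.46875.
d = −(3/4) ln(1 − 4p/3) = −0.75 ln(1 − 0.625) = −0.75 ln(0.375)
  = −0.75 × (-0.980829) = 0.735622 substitutions/site.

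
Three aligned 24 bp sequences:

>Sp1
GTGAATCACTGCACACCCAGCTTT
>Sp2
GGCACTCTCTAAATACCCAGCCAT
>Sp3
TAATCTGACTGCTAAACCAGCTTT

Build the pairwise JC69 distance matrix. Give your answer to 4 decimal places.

Sp1–Sp2: 9/24 sites differ → p = 0.375, d = −0.75 ln(1 − 0.5) = 0.519860 ≈ 0.5199.
Sp1–Sp3: 9/24 sites differ → p = 0.375, d = −0.75 ln(1 − 0.5) = 0.519860 ≈ 0.5199.
Sp2–Sp3: 13/24 sites differ → p ≈ 0.541667, d = −0.75 ln(1 − 0.722223) = 0.960702 ≈ 0.9607.

d(Sp1,Sp2) = 0.5199, d(Sp1,Sp3) = 0.5199, d(Sp2,Sp3) = 0.9607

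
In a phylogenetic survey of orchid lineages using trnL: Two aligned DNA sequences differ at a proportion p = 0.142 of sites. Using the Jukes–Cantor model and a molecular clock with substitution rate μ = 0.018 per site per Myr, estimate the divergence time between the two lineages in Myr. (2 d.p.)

d = −(3/4) ln(1 − 4p/3) = −0.75 ln(1 − 0.189333) = −0.75 ln(0.810667)
  = −0.75 × (-0.209898) = 0.157424 substitutions/site.
Under a molecular clock d = 2μt, so t = d/(2μ) = 0.157424 / (2 × 0.018) = 4.37 Myr.

4.37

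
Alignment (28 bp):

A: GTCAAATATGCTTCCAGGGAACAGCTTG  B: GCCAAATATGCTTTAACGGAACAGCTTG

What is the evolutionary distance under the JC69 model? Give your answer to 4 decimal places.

0.1585

The sequences differ at 4 of 28 sites (2, 14, 15, 17), so p = 4/28 ≈ 0.142857.
d = −(3/4) ln(1 − 4p/3) = −0.75 ln(1 − 0.190476) = −0.75 ln(0.809524)
  = −0.75 × (-0.211309) = 0.158482 substitutions/site.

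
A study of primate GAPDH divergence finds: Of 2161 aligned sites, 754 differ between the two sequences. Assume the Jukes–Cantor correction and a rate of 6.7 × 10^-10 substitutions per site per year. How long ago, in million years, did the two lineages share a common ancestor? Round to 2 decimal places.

350.31

p = 754/2161 ≈ 0.348913.
d = −(3/4) ln(1 − 4p/3) = −0.75 ln(1 − 0.465217) = −0.75 ln(0.534783)
  = −0.75 × (-0.625894) = 0.469421 substitutions/site.
Under a molecular clock d = 2μt, so t = d/(2μ) = 0.469421 / (2 × 6.7 × 10^-10) = 350.31 million years.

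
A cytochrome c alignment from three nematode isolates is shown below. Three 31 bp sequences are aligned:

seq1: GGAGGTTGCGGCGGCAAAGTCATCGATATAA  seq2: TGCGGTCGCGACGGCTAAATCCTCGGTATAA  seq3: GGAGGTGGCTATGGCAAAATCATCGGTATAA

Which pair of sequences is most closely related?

seq1 and seq3

seq1–seq2: 8/31 differ, p = 0.258, d = 0.316.
seq1–seq3: 6/31 differ, p = 0.194, d = 0.224.
seq2–seq3: 7/31 differ, p = 0.226, d = 0.269.
The smallest distance is between seq1 and seq3.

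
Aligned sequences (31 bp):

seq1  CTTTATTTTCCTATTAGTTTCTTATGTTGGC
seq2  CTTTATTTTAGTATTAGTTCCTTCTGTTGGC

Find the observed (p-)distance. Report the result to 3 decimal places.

The sequences differ at 4 of 31 positions (sites 10, 11, 20, 24).
p = 4/31 = 0.129032… ≈ 0.129 (to 3 d.p.).

0.129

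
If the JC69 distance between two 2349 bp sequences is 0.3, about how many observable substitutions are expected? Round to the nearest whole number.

581

Invert JC69: p = (3/4)(1 − e^(−4d/3)) = 0.75 × (1 − e^(-0.4)) = 0.75 × (1 − 0.670320) = 0.247260.
Expected differing sites = pL ≈ 0.247260 × 2349 = 580.81374 ≈ 581.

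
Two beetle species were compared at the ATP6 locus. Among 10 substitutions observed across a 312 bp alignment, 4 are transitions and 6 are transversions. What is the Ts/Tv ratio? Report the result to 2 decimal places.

R = 4/6 = 0.666666… ≈ 0.67 (to 2 d.p.).

0.67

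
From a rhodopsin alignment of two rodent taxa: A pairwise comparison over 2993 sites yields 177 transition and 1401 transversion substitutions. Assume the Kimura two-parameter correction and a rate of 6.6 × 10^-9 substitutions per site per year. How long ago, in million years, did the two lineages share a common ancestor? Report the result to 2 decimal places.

85.56

P = 177/2993 ≈ 0.059138 and Q = 1401/2993 ≈ 0.468092.
Under the Kimura two-parameter model, d = −½ ln(1 − 2P − Q) − ¼ ln(1 − 2Q).
1 − 2P − Q = 0.413632, giving −½ ln(0.413632) = 0.441389.
1 − 2Q = 0.063816, giving −¼ ln(0.063816) = 0.687938.
d = 0.441389 + 0.687938 = 1.129327.
Under a molecular clock d = 2μt, so t = d/(2μ) = 1.129327 / (2 × 6.6 × 10^-9) = 85.56 million years.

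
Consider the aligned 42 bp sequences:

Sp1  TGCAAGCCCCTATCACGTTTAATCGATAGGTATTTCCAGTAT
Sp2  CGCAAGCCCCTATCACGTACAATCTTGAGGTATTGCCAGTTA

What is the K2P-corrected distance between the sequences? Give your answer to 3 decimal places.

Of 42 sites, 2 differences are transitions and 7 are transversions, so P = 2/42 ≈ 0.047619 and Q = 7/42 ≈ 0.166667.
Under the Kimura two-parameter model, d = −½ ln(1 − 2P − Q) − ¼ ln(1 − 2Q).
1 − 2P − Q = 0.738095, giving −½ ln(0.738095) = 0.151841.
1 − 2Q = 0.666666, giving −¼ ln(0.666666) = 0.101367.
d = 0.151841 + 0.101367 = 0.253208.

0.253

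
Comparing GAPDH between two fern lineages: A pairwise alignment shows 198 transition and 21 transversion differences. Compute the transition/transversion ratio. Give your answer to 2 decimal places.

R = 198/21 = 9.428571… ≈ 9.43 (to 2 d.p.).

9.43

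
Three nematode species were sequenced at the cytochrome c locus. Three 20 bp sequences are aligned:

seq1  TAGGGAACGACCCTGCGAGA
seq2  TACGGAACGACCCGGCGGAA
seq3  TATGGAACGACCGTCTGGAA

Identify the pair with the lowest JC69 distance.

seq1 and seq2

seq1–seq2: 4/20 differ, p = 0.200, d = 0.233.
seq1–seq3: 6/20 differ, p = 0.300, d = 0.383.
seq2–seq3: 5/20 differ, p = 0.250, d = 0.304.
The smallest distance is between seq1 and seq2.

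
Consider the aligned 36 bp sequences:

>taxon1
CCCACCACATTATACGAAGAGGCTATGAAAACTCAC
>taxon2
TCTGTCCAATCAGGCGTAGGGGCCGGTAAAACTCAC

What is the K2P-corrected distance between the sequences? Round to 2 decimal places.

Of 36 sites, 9 differences are transitions and 6 are transversions, so P = 9/36 = 0.25 and Q = 6/36 ≈ 0.166667.
Under the Kimura two-parameter model, d = −½ ln(1 − 2P − Q) − ¼ ln(1 − 2Q).
1 − 2P − Q = 0.333333, giving −½ ln(0.333333) = 0.549307.
1 − 2Q = 0.666666, giving −¼ ln(0.666666) = 0.101367.
d = 0.549307 + 0.101367 = 0.650674.

0.65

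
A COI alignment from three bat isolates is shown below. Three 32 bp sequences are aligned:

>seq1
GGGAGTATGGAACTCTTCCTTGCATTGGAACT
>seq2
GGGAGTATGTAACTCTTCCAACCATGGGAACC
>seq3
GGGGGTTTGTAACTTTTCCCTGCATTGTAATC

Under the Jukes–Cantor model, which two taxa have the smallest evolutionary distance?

seq1 and seq2

seq1–seq2: 6/32 differ, p = 0.188, d = 0.216.
seq1–seq3: 8/32 differ, p = 0.250, d = 0.304.
seq2–seq3: 9/32 differ, p = 0.281, d = 0.353.
The smallest distance is between seq1 and seq2.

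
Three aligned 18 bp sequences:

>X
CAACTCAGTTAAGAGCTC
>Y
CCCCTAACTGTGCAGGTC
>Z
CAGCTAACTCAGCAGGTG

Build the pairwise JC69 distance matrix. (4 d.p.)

d(X,Y) = 0.8240, d(X,Z) = 0.6735, d(Y,Z) = 0.3470

X–Y: 9/18 sites differ → p = 0.5, d = −0.75 ln(1 − 0.666667) = 0.823960 ≈ 0.8240.
X–Z: 8/18 sites differ → p ≈ 0.444444, d = −0.75 ln(1 − 0.592592) = 0.673455 ≈ 0.6735.
Y–Z: 5/18 sites differ → p ≈ 0.277778, d = −0.75 ln(1 − 0.370371) = 0.346968 ≈ 0.3470.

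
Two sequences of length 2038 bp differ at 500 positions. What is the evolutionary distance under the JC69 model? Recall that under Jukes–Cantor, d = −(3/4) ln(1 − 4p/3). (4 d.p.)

p = 500/2038 ≈ 0.245339.
d = −(3/4) ln(1 − 4p/3) = −0.75 ln(1 − 0.327119) = −0.75 ln(0.672881)
  = −0.75 × (-0.396187) = 0.297140 substitutions/site.

0.2971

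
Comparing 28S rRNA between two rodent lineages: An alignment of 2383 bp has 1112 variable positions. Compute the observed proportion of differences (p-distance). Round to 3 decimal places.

0.467

p = 1112/2383 = 0.466638… ≈ 0.467 (to 3 d.p.).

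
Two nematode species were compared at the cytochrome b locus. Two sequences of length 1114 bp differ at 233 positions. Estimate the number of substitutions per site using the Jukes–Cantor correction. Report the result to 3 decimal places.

p = 233/1114 ≈ 0.209156.
d = −(3/4) ln(1 − 4p/3) = −0.75 ln(1 − 0.278875) = −0.75 ln(0.721125)
  = −0.75 × (-0.326943) = 0.245207 substitutions/site.

0.245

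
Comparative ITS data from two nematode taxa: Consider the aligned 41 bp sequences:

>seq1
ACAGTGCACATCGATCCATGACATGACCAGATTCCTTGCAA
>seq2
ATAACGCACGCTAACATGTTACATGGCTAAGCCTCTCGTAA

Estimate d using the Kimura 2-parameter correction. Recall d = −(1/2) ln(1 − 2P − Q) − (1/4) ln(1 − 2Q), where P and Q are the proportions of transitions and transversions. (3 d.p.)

1.882

Of 41 sites, 19 differences are transitions and 2 are transversions, so P = 19/41 ≈ 0.463415 and Q = 2/41 ≈ 0.04878.
Under the Kimura two-parameter model, d = −½ ln(1 − 2P − Q) − ¼ ln(1 − 2Q).
1 − 2P − Q = 0.02439, giving −½ ln(0.02439) = 1.856791.
1 − 2Q = 0.90244, giving −¼ ln(0.90244) = 0.025663.
d = 1.856791 + 0.025663 = 1.882454.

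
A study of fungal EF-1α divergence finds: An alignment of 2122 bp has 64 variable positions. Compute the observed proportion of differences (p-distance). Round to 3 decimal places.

0.030

p = 64/2122 = 0.030160… ≈ 0.030 (to 3 d.p.).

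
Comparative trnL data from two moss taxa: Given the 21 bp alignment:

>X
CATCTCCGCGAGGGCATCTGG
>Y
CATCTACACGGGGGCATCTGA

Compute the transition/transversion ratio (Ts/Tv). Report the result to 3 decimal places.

3.000

Transitions are A↔G and C↔T; transversions are all other mismatches.
Transitions: 3. Transversions: 1.
R = 3/1 = 3.000.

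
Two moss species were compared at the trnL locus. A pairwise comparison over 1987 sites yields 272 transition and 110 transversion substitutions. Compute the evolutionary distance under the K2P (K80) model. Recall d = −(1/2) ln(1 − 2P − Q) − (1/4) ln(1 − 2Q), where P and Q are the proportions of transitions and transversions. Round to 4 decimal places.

0.2289

P = 272/1987 ≈ 0.13689 and Q = 110/1987 ≈ 0.05536.
Under the Kimura two-parameter model, d = −½ ln(1 − 2P − Q) − ¼ ln(1 − 2Q).
1 − 2P − Q = 0.67086, giving −½ ln(0.67086) = 0.199597.
1 − 2Q = 0.88928, giving −¼ ln(0.88928) = 0.029336.
d = 0.199597 + 0.029336 = 0.228933.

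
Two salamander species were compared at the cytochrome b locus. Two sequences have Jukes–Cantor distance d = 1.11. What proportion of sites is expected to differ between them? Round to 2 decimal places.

0.58

p = (3/4)(1 − e^(−4d/3)) = 0.75 × (1 − e^(-1.48)) = 0.75 × (1 − 0.227638) = 0.579272.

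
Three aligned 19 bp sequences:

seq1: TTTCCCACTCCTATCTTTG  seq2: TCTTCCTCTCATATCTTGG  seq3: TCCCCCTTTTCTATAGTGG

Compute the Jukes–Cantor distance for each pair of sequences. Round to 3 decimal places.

seq1–seq2: 5/19 sites differ → p ≈ 0.263158, d = −0.75 ln(1 − 0.350877) = 0.324100 ≈ 0.324.
seq1–seq3: 8/19 sites differ → p ≈ 0.421053, d = −0.75 ln(1 − 0.561404) = 0.618132 ≈ 0.618.
seq2–seq3: 7/19 sites differ → p ≈ 0.368421, d = −0.75 ln(1 − 0.491228) = 0.506816 ≈ 0.507.

d(seq1,seq2) = 0.324, d(seq1,seq3) = 0.618, d(seq2,seq3) = 0.507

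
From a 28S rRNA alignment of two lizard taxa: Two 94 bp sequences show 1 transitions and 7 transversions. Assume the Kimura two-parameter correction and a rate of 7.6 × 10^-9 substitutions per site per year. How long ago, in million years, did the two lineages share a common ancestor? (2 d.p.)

P = 1/94 ≈ 0.010638 and Q = 7/94 ≈ 0.074468.
Under the Kimura two-parameter model, d = −½ ln(1 − 2P − Q) − ¼ ln(1 − 2Q).
1 − 2P − Q = 0.904256, giving −½ ln(0.904256) = 0.050321.
1 − 2Q = 0.851064, giving −¼ ln(0.851064) = 0.040317.
d = 0.050321 + 0.040317 = 0.090638.
Under a molecular clock d = 2μt, so t = d/(2μ) = 0.090638 / (2 × 7.6 × 10^-9) = 5.96 million years.

5.96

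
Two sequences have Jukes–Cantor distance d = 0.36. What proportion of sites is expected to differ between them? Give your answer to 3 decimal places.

0.286

p = (3/4)(1 − e^(−4d/3)) = 0.75 × (1 − e^(-0.48)) = 0.75 × (1 − 0.618783) = 0.285913.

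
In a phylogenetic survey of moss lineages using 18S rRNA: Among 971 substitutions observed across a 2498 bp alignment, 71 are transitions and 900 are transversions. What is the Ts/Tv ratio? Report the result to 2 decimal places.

R = 71/900 = 0.078888… ≈ 0.08 (to 2 d.p.).

0.08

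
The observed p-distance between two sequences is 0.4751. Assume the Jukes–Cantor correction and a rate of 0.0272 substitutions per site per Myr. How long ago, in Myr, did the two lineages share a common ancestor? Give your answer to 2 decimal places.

13.84

d = −(3/4) ln(1 − 4p/3) = −0.75 ln(1 − 0.633467) = −0.75 ln(0.366533)
  = −0.75 × (-1.003667) = 0.752750 substitutions/site.
Under a molecular clock d = 2μt, so t = d/(2μ) = 0.752750 / (2 × 0.0272) = 13.84 Myr.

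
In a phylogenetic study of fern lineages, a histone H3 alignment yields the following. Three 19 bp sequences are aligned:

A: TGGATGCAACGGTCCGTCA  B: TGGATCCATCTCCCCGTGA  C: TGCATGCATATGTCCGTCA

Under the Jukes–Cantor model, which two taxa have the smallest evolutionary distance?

A and C

A–B: 6/19 differ, p = 0.316, d = 0.410.
A–C: 4/19 differ, p = 0.211, d = 0.247.
B–C: 6/19 differ, p = 0.316, d = 0.410.
The smallest distance is between A and C.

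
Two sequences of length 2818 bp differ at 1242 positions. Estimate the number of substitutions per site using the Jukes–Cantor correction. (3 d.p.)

p = 1242/2818 ≈ 0.440738.
d = −(3/4) ln(1 − 4p/3) = −0.75 ln(1 − 0.587651) = −0.75 ln(0.412349)
  = −0.75 × (-0.885885) = 0.664414 substitutions/site.

0.664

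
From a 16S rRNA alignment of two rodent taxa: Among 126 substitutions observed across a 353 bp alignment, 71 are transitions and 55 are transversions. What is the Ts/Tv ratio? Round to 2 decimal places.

R = 71/55 = 1.290909… ≈ 1.29 (to 2 d.p.).

1.29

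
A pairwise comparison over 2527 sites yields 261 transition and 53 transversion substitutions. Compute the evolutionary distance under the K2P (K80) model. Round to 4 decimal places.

P = 261/2527 ≈ 0.103285 and Q = 53/2527 ≈ 0.020973.
Under the Kimura two-parameter model, d = −½ ln(1 − 2P − Q) − ¼ ln(1 − 2Q).
1 − 2P − Q = 0.772457, giving −½ ln(0.772457) = 0.129089.
1 − 2Q = 0.958054, giving −¼ ln(0.958054) = 0.010713.
d = 0.129089 + 0.010713 = 0.139802.

0.1398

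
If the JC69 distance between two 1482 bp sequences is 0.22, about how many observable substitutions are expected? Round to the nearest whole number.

283

Invert JC69: p = (3/4)(1 − e^(−4d/3)) = 0.75 × (1 − e^(-0.293333)) = 0.75 × (1 − 0.745774) = 0.190670.
Expected differing sites = pL ≈ 0.190670 × 1482 = 282.57294 ≈ 283.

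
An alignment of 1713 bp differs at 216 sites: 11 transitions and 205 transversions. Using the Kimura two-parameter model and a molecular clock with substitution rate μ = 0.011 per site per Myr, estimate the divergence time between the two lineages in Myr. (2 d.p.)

6.34

P = 11/1713 ≈ 0.006421 and Q = 205/1713 ≈ 0.119673.
Under the Kimura two-parameter model, d = −½ ln(1 − 2P − Q) − ¼ ln(1 − 2Q).
1 − 2P − Q = 0.867485, giving −½ ln(0.867485) = 0.071079.
1 − 2Q = 0.760654, giving −¼ ln(0.760654) = 0.068394.
d = 0.071079 + 0.068394 = 0.139473.
Under a molecular clock d = 2μt, so t = d/(2μ) = 0.139473 / (2 × 0.011) = 6.34 Myr.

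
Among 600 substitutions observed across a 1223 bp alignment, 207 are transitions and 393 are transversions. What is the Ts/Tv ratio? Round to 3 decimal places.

0.527

R = 207/393 = 0.526717… ≈ 0.527 (to 3 d.p.).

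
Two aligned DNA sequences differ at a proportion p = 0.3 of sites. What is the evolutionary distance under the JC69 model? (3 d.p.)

0.383

d = −(3/4) ln(1 − 4p/3) = −0.75 ln(1 − 0.4) = −0.75 ln(0.6)
  = −0.75 × (-0.510826) = 0.383120 substitutions/site.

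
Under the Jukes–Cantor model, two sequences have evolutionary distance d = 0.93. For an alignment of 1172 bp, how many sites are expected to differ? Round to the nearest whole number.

Invert JC69: p = (3/4)(1 − e^(−4d/3)) = 0.75 × (1 − e^(-1.24)) = 0.75 × (1 − 0.289384) = 0.532962.
Expected differing sites = pL ≈ 0.532962 × 1172 = 624.631464 ≈ 625.

625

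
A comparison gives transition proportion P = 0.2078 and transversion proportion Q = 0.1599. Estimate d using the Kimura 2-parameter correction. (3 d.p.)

Under the Kimura two-parameter model, d = −½ ln(1 − 2P − Q) − ¼ ln(1 − 2Q).
1 − 2P − Q = 0.4245, giving −½ ln(0.4245) = 0.428422.
1 − 2Q = 0.6802, giving −¼ ln(0.6802) = 0.096342.
d = 0.428422 + 0.096342 = 0.524764.

0.525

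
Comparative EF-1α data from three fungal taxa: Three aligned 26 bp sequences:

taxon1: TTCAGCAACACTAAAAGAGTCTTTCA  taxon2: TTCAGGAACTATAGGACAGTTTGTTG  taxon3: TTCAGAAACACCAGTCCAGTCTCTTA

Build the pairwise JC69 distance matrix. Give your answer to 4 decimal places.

d(taxon1,taxon2) = 0.5393, d(taxon1,taxon3) = 0.3961, d(taxon2,taxon3) = 0.4643

taxon1–taxon2: 10/26 sites differ → p ≈ 0.384615, d = −0.75 ln(1 − 0.51282) = 0.539341 ≈ 0.5393.
taxon1–taxon3: 8/26 sites differ → p ≈ 0.307692, d = −0.75 ln(1 − 0.410256) = 0.396050 ≈ 0.3961.
taxon2–taxon3: 9/26 sites differ → p ≈ 0.346154, d = −0.75 ln(1 − 0.461539) = 0.464280 ≈ 0.4643.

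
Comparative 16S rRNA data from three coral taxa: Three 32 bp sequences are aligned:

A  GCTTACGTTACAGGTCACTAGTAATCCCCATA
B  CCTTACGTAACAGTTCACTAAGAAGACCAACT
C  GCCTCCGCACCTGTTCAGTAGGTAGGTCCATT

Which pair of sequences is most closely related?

A and B

A–B: 10/32 differ, p = 0.313, d = 0.404.
A–C: 14/32 differ, p = 0.438, d = 0.657.
B–C: 13/32 differ, p = 0.406, d = 0.585.
The smallest distance is between A and B.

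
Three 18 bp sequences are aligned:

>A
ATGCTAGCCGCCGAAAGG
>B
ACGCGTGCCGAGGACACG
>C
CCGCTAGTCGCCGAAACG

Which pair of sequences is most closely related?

A–B: 7/18 differ, p = 0.389, d = 0.548.
A–C: 4/18 differ, p = 0.222, d = 0.264.
B–C: 7/18 differ, p = 0.389, d = 0.548.
The smallest distance is between A and C.

A and C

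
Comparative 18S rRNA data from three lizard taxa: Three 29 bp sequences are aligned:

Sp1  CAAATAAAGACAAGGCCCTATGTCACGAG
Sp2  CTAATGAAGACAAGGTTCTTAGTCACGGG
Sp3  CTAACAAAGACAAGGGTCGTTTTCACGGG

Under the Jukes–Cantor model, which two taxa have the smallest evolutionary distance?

Sp2 and Sp3

Sp1–Sp2: 7/29 differ, p = 0.241, d = 0.291.
Sp1–Sp3: 8/29 differ, p = 0.276, d = 0.344.
Sp2–Sp3: 6/29 differ, p = 0.207, d = 0.242.
The smallest distance is between Sp2 and Sp3.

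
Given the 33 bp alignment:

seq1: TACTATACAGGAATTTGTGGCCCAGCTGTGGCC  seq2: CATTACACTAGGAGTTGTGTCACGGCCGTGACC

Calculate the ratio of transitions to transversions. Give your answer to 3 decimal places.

Transitions are A↔G and C↔T; transversions are all other mismatches.
Transitions: 8. Transversions: 4.
R = 8/4 = 2.000.

2.000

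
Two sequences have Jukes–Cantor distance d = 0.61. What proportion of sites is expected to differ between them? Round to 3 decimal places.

p = (3/4)(1 − e^(−4d/3)) = 0.75 × (1 − e^(-0.813333)) = 0.75 × (1 − 0.443378) = 0.417467.

0.417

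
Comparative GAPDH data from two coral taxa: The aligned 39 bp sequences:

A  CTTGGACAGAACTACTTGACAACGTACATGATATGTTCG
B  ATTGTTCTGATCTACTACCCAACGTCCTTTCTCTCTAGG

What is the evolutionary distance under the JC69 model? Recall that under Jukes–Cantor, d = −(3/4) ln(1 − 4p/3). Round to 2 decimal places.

0.59

The sequences differ at 16 of 39 sites, so p = 16/39 ≈ 0.410256.
d = −(3/4) ln(1 − 4p/3) = −0.75 ln(1 − 0.547008) = −0.75 ln(0.452992)
  = −0.75 × (-0.791881) = 0.593911 substitutions/site.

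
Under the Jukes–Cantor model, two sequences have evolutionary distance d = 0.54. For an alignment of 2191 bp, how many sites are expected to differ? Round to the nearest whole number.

843

Invert JC69: p = (3/4)(1 − e^(−4d/3)) = 0.75 × (1 − e^(-0.72)) = 0.75 × (1 − 0.486752) = 0.384936.
Expected differing sites = pL ≈ 0.384936 × 2191 = 843.394776 ≈ 843.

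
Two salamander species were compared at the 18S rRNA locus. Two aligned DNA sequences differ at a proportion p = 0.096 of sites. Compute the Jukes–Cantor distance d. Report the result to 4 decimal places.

0.1027

d = −(3/4) ln(1 − 4p/3) = −0.75 ln(1 − 0.128) = −0.75 ln(0.872)
  = −0.75 × (-0.136966) = 0.102725 substitutions/site.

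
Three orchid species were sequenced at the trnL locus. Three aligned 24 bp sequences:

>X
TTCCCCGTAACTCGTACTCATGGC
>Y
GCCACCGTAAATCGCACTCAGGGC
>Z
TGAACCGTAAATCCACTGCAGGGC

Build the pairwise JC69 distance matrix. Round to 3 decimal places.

d(X,Y) = 0.304, d(X,Z) = 0.608, d(Y,Z) = 0.441

X–Y: 6/24 sites differ → p = 0.25, d = −0.75 ln(1 − 0.333333) = 0.304098 ≈ 0.304.
X–Z: 10/24 sites differ → p ≈ 0.416667, d = −0.75 ln(1 − 0.555556) = 0.608198 ≈ 0.608.
Y–Z: 8/24 sites differ → p ≈ 0.333333, d = −0.75 ln(1 − 0.444444) = 0.440839 ≈ 0.441.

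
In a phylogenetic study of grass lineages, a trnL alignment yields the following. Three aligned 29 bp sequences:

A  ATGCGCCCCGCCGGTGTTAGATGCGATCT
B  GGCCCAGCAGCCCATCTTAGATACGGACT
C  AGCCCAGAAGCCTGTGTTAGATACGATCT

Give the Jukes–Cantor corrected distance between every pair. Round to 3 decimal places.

d(A,B) = 0.683, d(A,C) = 0.401, d(B,C) = 0.291

A–B: 13/29 sites differ → p ≈ 0.448276, d = −0.75 ln(1 − 0.597701) = 0.682920 ≈ 0.683.
A–C: 9/29 sites differ → p ≈ 0.310345, d = −0.75 ln(1 − 0.413793) = 0.400562 ≈ 0.401.
B–C: 7/29 sites differ → p ≈ 0.241379, d = −0.75 ln(1 − 0.321839) = 0.291278 ≈ 0.291.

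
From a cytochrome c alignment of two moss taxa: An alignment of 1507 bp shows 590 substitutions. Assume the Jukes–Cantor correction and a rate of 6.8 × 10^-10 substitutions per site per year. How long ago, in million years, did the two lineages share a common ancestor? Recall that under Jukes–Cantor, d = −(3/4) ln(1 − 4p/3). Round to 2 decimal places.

407.07

p = 590/1507 ≈ 0.391506.
d = −(3/4) ln(1 − 4p/3) = −0.75 ln(1 − 0.522008) = −0.75 ln(0.477992)
  = −0.75 × (-0.738161) = 0.553621 substitutions/site.
Under a molecular clock d = 2μt, so t = d/(2μ) = 0.553621 / (2 × 6.8 × 10^-10) = 407.07 million years.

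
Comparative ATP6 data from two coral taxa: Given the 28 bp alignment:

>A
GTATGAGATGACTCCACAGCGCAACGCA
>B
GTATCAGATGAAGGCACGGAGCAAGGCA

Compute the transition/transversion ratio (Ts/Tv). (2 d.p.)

0.17

Transitions are A↔G and C↔T; transversions are all other mismatches.
Transitions: 1. Transversions: 6.
R = 1/6 = 0.166666… ≈ 0.17 (to 2 d.p.).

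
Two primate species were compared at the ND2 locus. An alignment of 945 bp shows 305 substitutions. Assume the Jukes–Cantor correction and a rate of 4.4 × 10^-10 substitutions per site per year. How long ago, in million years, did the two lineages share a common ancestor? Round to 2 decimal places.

479.58

p = 305/945 ≈ 0.322751.
d = −(3/4) ln(1 − 4p/3) = −0.75 ln(1 − 0.430335) = −0.75 ln(0.569665)
  = −0.75 × (-0.562707) = 0.422030 substitutions/site.
Under a molecular clock d = 2μt, so t = d/(2μ) = 0.422030 / (2 × 4.4 × 10^-10) = 479.58 million years.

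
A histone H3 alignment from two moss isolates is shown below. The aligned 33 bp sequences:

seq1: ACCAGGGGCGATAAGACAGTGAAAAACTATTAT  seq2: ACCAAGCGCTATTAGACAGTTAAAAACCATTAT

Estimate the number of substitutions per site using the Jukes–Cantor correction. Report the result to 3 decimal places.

The sequences differ at 6 of 33 sites (5, 7, 10, 13, 21, 28), so p = 6/33 ≈ 0.181818.
d = −(3/4) ln(1 − 4p/3) = −0.75 ln(1 − 0.242424) = −0.75 ln(0.757576)
  = −0.75 × (-0.277631) = 0.208223 substitutions/site.

0.208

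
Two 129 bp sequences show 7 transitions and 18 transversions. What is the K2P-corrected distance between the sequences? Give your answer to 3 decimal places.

0.224

P = 7/129 ≈ 0.054264 and Q = 18/129 ≈ 0.139535.
Under the Kimura two-parameter model, d = −½ ln(1 − 2P − Q) − ¼ ln(1 − 2Q).
1 − 2P − Q = 0.751937, giving −½ ln(0.751937) = 0.142551.
1 − 2Q = 0.72093, giving −¼ ln(0.72093) = 0.081803.
d = 0.142551 + 0.081803 = 0.224354.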